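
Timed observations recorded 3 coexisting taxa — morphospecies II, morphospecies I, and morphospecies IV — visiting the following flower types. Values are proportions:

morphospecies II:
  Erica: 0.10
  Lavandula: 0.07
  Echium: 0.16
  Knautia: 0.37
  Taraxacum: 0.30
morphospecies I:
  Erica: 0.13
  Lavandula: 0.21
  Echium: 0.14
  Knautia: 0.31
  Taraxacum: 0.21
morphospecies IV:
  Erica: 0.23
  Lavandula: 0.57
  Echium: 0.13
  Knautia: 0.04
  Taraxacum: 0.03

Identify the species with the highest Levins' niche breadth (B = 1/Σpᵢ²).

morphospecies I

Σp_IIᵢ² = 0.10² + 0.07² + 0.16² + 0.37² + 0.30² = 0.0100 + 0.0049 + 0.0256 + 0.1369 + 0.0900 = 0.2674
B_II = 1 / 0.2674 = 3.7397
Σp_Iᵢ² = 0.13² + 0.21² + 0.14² + 0.31² + 0.21² = 0.0169 + 0.0441 + 0.0196 + 0.0961 + 0.0441 = 0.2208
B_I = 1 / 0.2208 = 4.5290
Σp_IVᵢ² = 0.23² + 0.57² + 0.13² + 0.04² + 0.03² = 0.0529 + 0.3249 + 0.0169 + 0.0016 + 0.0009 = 0.3972
B_IV = 1 / 0.3972 = 2.5176
Highest B → broadest niche (most generalist): morphospecies I (B = 4.53).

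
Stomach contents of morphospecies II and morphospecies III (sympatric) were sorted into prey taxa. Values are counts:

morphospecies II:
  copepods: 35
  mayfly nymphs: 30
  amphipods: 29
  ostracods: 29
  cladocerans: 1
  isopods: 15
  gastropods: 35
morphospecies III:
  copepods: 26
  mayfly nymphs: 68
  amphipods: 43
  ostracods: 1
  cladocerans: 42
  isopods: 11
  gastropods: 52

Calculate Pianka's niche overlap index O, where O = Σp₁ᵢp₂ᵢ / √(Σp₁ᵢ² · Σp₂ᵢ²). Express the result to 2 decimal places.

0.80

Proportions for morphospecies II (n=174): 35/174=0.2011, 30/174=0.1724, 29/174=0.1667, 29/174=0.1667, 1/174=0.0057, 15/174=0.0862, 35/174=0.2011
Proportions for morphospecies III (n=243): 26/243=0.1070, 68/243=0.2798, 43/243=0.1770, 1/243=0.0041, 42/243=0.1728, 11/243=0.0453, 52/243=0.2140
Σ p₁ᵢp₂ᵢ = 0.021518 + 0.048238 + 0.029506 + 0.000683 + 0.000985 + 0.003905 + 0.043035 = 0.147870
Σp_1ᵢ² = 0.2011² + 0.1724² + 0.1667² + 0.1667² + 0.0057² + 0.0862² + 0.2011² = 0.040441 + 0.029722 + 0.027789 + 0.027789 + 0.000032 + 0.007430 + 0.040441 = 0.173644
Σp_2ᵢ² = 0.1070² + 0.2798² + 0.1770² + 0.0041² + 0.1728² + 0.0453² + 0.2140² = 0.011449 + 0.078288 + 0.031329 + 0.000017 + 0.029860 + 0.002052 + 0.045796 = 0.198791
O = 0.147870 / √(0.173644 × 0.198791) = 0.147870 / 0.1857925 = 0.7959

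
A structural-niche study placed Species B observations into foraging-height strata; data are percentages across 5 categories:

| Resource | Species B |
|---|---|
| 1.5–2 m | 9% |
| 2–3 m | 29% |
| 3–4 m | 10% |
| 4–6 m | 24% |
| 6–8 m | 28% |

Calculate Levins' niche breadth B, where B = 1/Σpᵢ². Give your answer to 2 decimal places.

Convert percentages to proportions (divide by 100).
Σpᵢ² = 0.09² + 0.29² + 0.10² + 0.24² + 0.28² = 0.0081 + 0.0841 + 0.0100 + 0.0576 + 0.0784 = 0.2382
B = 1 / 0.2382 = 4.1982

4.20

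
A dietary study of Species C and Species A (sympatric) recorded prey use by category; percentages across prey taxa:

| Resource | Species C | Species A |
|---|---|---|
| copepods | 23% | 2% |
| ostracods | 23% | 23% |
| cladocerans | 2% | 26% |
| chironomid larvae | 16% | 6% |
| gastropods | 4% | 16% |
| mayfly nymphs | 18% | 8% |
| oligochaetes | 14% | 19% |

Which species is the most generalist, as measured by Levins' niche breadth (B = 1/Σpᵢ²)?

Convert percentages to proportions (divide by 100).
Σp_Cᵢ² = 0.23² + 0.23² + 0.02² + 0.16² + 0.04² + 0.18² + 0.14² = 0.0529 + 0.0529 + 0.0004 + 0.0256 + 0.0016 + 0.0324 + 0.0196 = 0.1854
B_C = 1 / 0.1854 = 5.3937
Σp_Aᵢ² = 0.02² + 0.23² + 0.26² + 0.06² + 0.16² + 0.08² + 0.19² = 0.0004 + 0.0529 + 0.0676 + 0.0036 + 0.0256 + 0.0064 + 0.0361 = 0.1926
B_A = 1 / 0.1926 = 5.1921
Highest B → broadest niche (most generalist): Species C (B = 5.39).

Species C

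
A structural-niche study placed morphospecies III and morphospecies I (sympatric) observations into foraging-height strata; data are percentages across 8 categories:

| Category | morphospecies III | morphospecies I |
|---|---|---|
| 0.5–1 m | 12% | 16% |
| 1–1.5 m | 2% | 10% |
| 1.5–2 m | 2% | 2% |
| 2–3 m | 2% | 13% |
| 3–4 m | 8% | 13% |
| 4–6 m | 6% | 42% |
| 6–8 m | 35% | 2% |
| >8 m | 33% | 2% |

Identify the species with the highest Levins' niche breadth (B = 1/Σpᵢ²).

morphospecies I

Convert percentages to proportions (divide by 100).
Σp_IIIᵢ² = 0.12² + 0.02² + 0.02² + 0.02² + 0.08² + 0.06² + 0.35² + 0.33² = 0.0144 + 0.0004 + 0.0004 + 0.0004 + 0.0064 + 0.0036 + 0.1225 + 0.1089 = 0.2570
B_III = 1 / 0.2570 = 3.8911
Σp_Iᵢ² = 0.16² + 0.10² + 0.02² + 0.13² + 0.13² + 0.42² + 0.02² + 0.02² = 0.0256 + 0.0100 + 0.0004 + 0.0169 + 0.0169 + 0.1764 + 0.0004 + 0.0004 = 0.2470
B_I = 1 / 0.2470 = 4.0486
Highest B → broadest niche (most generalist): morphospecies I (B = 4.05).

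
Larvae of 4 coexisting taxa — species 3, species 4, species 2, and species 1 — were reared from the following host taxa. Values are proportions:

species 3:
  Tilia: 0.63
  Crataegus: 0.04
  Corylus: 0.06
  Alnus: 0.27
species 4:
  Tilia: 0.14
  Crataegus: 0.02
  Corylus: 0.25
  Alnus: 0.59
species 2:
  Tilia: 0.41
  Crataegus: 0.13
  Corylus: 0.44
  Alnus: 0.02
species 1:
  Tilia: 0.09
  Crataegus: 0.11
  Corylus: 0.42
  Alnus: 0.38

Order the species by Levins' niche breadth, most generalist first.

Σp_3ᵢ² = 0.63² + 0.04² + 0.06² + 0.27² = 0.3969 + 0.0016 + 0.0036 + 0.0729 = 0.4750
B_3 = 1 / 0.4750 = 2.1053
Σp_4ᵢ² = 0.14² + 0.02² + 0.25² + 0.59² = 0.0196 + 0.0004 + 0.0625 + 0.3481 = 0.4306
B_4 = 1 / 0.4306 = 2.3223
Σp_2ᵢ² = 0.41² + 0.13² + 0.44² + 0.02² = 0.1681 + 0.0169 + 0.1936 + 0.0004 = 0.3790
B_2 = 1 / 0.3790 = 2.6385
Σp_1ᵢ² = 0.09² + 0.11² + 0.42² + 0.38² = 0.0081 + 0.0121 + 0.1764 + 0.1444 = 0.3410
B_1 = 1 / 0.3410 = 2.9326
Ranking by B (broadest → narrowest): species 1 (2.93) > species 2 (2.64) > species 4 (2.32) > species 3 (2.11)

species 1 > species 2 > species 4 > species 3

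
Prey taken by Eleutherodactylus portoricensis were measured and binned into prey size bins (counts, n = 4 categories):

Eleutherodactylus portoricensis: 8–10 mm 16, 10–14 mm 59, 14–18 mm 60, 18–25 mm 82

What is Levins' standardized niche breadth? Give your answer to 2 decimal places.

Proportions for Eleutherodactylus portoricensis (n=217): 16/217=0.0737, 59/217=0.2719, 60/217=0.2765, 82/217=0.3779
Σpᵢ² = 0.0737² + 0.2719² + 0.2765² + 0.3779² = 0.005432 + 0.073930 + 0.076452 + 0.142808 = 0.298622
B = 1 / 0.298622 = 3.3487
Bₛ = (B − 1)/(n − 1) = (3.3487 − 1)/(4 − 1) = 2.3487/3 = 0.7829

0.78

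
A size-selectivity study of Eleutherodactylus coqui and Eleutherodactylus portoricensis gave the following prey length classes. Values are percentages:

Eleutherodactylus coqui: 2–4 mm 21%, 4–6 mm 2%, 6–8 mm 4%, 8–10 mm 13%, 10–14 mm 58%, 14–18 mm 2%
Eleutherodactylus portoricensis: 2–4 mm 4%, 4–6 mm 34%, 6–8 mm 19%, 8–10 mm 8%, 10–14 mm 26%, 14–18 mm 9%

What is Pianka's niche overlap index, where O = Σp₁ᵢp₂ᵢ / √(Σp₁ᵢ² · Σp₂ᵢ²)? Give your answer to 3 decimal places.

Convert percentages to proportions (divide by 100).
Σ p₁ᵢp₂ᵢ = 0.0084 + 0.0068 + 0.0076 + 0.0104 + 0.1508 + 0.0018 = 0.1858
Σp_1ᵢ² = 0.21² + 0.02² + 0.04² + 0.13² + 0.58² + 0.02² = 0.0441 + 0.0004 + 0.0016 + 0.0169 + 0.3364 + 0.0004 = 0.3998
Σp_2ᵢ² = 0.04² + 0.34² + 0.19² + 0.08² + 0.26² + 0.09² = 0.0016 + 0.1156 + 0.0361 + 0.0064 + 0.0676 + 0.0081 = 0.2354
O = 0.1858 / √(0.3998 × 0.2354) = 0.1858 / 0.306778 = 0.60565

0.606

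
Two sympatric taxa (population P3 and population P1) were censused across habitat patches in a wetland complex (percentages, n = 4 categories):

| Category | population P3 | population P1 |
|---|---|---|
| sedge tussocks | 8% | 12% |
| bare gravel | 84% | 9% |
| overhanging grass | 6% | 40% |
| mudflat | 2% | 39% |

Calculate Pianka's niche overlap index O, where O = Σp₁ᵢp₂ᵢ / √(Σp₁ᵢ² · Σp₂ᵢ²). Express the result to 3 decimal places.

0.239

Convert percentages to proportions (divide by 100).
Σ p₁ᵢp₂ᵢ = 0.0096 + 0.0756 + 0.0240 + 0.0078 = 0.1170
Σp_1ᵢ² = 0.08² + 0.84² + 0.06² + 0.02² = 0.0064 + 0.7056 + 0.0036 + 0.0004 = 0.7160
Σp_2ᵢ² = 0.12² + 0.09² + 0.40² + 0.39² = 0.0144 + 0.0081 + 0.1600 + 0.1521 = 0.3346
O = 0.1170 / √(0.7160 × 0.3346) = 0.1170 / 0.489463 = 0.23904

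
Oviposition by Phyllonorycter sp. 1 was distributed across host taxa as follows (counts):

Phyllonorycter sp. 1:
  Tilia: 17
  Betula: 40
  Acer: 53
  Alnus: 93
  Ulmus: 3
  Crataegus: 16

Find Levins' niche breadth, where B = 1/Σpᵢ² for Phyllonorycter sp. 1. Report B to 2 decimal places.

Proportions for Phyllonorycter sp. 1 (n=222): 17/222=0.0766, 40/222=0.1802, 53/222=0.2387, 93/222=0.4189, 3/222=0.0135, 16/222=0.0721
Σpᵢ² = 0.0766² + 0.1802² + 0.2387² + 0.4189² + 0.0135² + 0.0721² = 0.005868 + 0.032472 + 0.056978 + 0.175477 + 0.000182 + 0.005198 = 0.276175
B = 1 / 0.276175 = 3.6209

3.62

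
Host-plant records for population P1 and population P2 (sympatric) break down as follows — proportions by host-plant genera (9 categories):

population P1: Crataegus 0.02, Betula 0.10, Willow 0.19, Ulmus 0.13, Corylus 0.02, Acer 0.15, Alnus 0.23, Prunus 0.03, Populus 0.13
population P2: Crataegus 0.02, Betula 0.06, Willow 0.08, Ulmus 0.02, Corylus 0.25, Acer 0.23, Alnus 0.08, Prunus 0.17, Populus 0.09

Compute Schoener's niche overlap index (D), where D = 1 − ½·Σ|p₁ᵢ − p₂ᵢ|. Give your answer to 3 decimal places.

Σ|p₁ᵢ − p₂ᵢ| = 0.00 + 0.04 + 0.11 + 0.11 + 0.23 + 0.08 + 0.15 + 0.14 + 0.04 = 0.90
D = 1 − ½ × 0.90 = 1 − 0.450 = 0.55000

0.550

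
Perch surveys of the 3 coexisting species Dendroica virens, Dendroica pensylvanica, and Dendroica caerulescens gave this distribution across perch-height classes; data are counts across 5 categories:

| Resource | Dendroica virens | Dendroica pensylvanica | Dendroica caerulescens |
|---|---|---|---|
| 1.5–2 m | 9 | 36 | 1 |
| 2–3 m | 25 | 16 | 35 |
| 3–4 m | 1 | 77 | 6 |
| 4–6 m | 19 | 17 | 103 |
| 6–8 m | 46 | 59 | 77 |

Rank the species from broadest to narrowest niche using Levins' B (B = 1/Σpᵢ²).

Proportions for Dendroica virens (n=100): 9/100=0.0900, 25/100=0.2500, 1/100=0.0100, 19/100=0.1900, 46/100=0.4600
Proportions for Dendroica pensylvanica (n=205): 36/205=0.1756, 16/205=0.0780, 77/205=0.3756, 17/205=0.0829, 59/205=0.2878
Proportions for Dendroica caerulescens (n=222): 1/222=0.0045, 35/222=0.1577, 6/222=0.0270, 103/222=0.4640, 77/222=0.3468
Σp_vireᵢ² = 0.0900² + 0.2500² + 0.0100² + 0.1900² + 0.4600² = 0.008100 + 0.062500 + 0.000100 + 0.036100 + 0.211600 = 0.318400
B_vire = 1 / 0.318400 = 3.1407
Σp_pensᵢ² = 0.1756² + 0.0780² + 0.3756² + 0.0829² + 0.2878² = 0.030835 + 0.006084 + 0.141075 + 0.006872 + 0.082829 = 0.267695
B_pens = 1 / 0.267695 = 3.7356
Σp_caerᵢ² = 0.0045² + 0.1577² + 0.0270² + 0.4640² + 0.3468² = 0.000020 + 0.024869 + 0.000729 + 0.215296 + 0.120270 = 0.361184
B_caer = 1 / 0.361184 = 2.7687
Ranking by B (broadest → narrowest): Dendroica pensylvanica (3.74) > Dendroica virens (3.14) > Dendroica caerulescens (2.77)

Dendroica pensylvanica > Dendroica virens > Dendroica caerulescens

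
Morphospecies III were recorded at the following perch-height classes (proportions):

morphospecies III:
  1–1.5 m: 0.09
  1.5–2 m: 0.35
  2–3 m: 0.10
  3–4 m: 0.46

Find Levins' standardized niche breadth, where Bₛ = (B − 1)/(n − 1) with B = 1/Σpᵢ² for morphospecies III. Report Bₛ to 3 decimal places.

Σpᵢ² = 0.09² + 0.35² + 0.10² + 0.46² = 0.0081 + 0.1225 + 0.0100 + 0.2116 = 0.3522
B = 1 / 0.3522 = 2.83930
Bₛ = (B − 1)/(n − 1) = (2.83930 − 1)/(4 − 1) = 1.83930/3 = 0.61310

0.613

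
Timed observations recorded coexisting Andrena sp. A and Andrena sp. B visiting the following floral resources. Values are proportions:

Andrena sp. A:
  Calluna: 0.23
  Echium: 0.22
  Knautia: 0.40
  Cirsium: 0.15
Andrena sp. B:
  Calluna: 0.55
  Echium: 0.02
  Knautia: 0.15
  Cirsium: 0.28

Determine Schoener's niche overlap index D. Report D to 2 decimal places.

Σ|p₁ᵢ − p₂ᵢ| = 0.32 + 0.20 + 0.25 + 0.13 = 0.90
D = 1 − ½ × 0.90 = 1 − 0.450 = 0.5500

0.55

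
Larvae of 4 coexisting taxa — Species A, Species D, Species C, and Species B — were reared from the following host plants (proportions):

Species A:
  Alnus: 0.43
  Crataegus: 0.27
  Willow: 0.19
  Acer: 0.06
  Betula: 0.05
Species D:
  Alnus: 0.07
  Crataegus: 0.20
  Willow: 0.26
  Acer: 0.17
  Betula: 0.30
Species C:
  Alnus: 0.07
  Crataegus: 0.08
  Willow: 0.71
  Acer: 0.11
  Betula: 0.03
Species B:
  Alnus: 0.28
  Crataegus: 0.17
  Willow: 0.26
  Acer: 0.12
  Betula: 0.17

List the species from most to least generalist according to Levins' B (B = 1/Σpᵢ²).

Σp_Aᵢ² = 0.43² + 0.27² + 0.19² + 0.06² + 0.05² = 0.1849 + 0.0729 + 0.0361 + 0.0036 + 0.0025 = 0.3000
B_A = 1 / 0.3000 = 3.3333
Σp_Dᵢ² = 0.07² + 0.20² + 0.26² + 0.17² + 0.30² = 0.0049 + 0.0400 + 0.0676 + 0.0289 + 0.0900 = 0.2314
B_D = 1 / 0.2314 = 4.3215
Σp_Cᵢ² = 0.07² + 0.08² + 0.71² + 0.11² + 0.03² = 0.0049 + 0.0064 + 0.5041 + 0.0121 + 0.0009 = 0.5284
B_C = 1 / 0.5284 = 1.8925
Σp_Bᵢ² = 0.28² + 0.17² + 0.26² + 0.12² + 0.17² = 0.0784 + 0.0289 + 0.0676 + 0.0144 + 0.0289 = 0.2182
B_B = 1 / 0.2182 = 4.5830
Ranking by B (broadest → narrowest): Species B (4.58) > Species D (4.32) > Species A (3.33) > Species C (1.89)

Species B > Species D > Species A > Species C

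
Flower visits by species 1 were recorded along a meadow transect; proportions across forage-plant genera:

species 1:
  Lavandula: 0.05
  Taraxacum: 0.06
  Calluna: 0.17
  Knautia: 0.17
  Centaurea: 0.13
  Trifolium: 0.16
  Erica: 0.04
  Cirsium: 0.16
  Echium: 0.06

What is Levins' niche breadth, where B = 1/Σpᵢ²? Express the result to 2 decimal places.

Σpᵢ² = 0.05² + 0.06² + 0.17² + 0.17² + 0.13² + 0.16² + 0.04² + 0.16² + 0.06² = 0.0025 + 0.0036 + 0.0289 + 0.0289 + 0.0169 + 0.0256 + 0.0016 + 0.0256 + 0.0036 = 0.1372
B = 1 / 0.1372 = 7.2886

7.29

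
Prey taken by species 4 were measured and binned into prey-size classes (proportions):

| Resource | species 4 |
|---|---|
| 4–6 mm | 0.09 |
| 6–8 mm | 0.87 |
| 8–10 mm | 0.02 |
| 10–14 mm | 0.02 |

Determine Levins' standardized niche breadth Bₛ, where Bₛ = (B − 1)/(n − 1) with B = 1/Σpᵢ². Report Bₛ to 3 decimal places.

0.102

Σpᵢ² = 0.09² + 0.87² + 0.02² + 0.02² = 0.0081 + 0.7569 + 0.0004 + 0.0004 = 0.7658
B = 1 / 0.7658 = 1.30582
Bₛ = (B − 1)/(n − 1) = (1.30582 − 1)/(4 − 1) = 0.30582/3 = 0.10194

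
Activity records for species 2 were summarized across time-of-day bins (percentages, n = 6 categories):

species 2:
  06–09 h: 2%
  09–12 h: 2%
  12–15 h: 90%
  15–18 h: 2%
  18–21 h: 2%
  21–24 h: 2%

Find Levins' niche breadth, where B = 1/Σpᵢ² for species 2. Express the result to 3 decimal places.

Convert percentages to proportions (divide by 100).
Σpᵢ² = 0.02² + 0.02² + 0.90² + 0.02² + 0.02² + 0.02² = 0.0004 + 0.0004 + 0.8100 + 0.0004 + 0.0004 + 0.0004 = 0.8120
B = 1 / 0.8120 = 1.23153

1.232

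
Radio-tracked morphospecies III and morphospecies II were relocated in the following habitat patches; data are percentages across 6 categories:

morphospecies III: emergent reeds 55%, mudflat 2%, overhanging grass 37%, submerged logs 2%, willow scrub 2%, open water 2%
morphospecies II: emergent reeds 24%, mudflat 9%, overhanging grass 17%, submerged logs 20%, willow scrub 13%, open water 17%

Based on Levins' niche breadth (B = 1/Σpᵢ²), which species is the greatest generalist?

morphospecies II

Convert percentages to proportions (divide by 100).
Σp_IIIᵢ² = 0.55² + 0.02² + 0.37² + 0.02² + 0.02² + 0.02² = 0.3025 + 0.0004 + 0.1369 + 0.0004 + 0.0004 + 0.0004 = 0.4410
B_III = 1 / 0.4410 = 2.2676
Σp_IIᵢ² = 0.24² + 0.09² + 0.17² + 0.20² + 0.13² + 0.17² = 0.0576 + 0.0081 + 0.0289 + 0.0400 + 0.0169 + 0.0289 = 0.1804
B_II = 1 / 0.1804 = 5.5432
Highest B → broadest niche (most generalist): morphospecies II (B = 5.54).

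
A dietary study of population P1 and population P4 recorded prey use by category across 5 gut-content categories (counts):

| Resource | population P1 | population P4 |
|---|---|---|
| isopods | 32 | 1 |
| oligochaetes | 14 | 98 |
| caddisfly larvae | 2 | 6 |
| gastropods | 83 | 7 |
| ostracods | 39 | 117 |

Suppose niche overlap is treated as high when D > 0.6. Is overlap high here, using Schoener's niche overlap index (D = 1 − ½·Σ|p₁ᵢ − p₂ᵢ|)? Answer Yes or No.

Proportions for population P1 (n=170): 32/170=0.1882, 14/170=0.0824, 2/170=0.0118, 83/170=0.4882, 39/170=0.2294
Proportions for population P4 (n=229): 1/229=0.0044, 98/229=0.4279, 6/229=0.0262, 7/229=0.0306, 117/229=0.5109
Σ|p₁ᵢ − p₂ᵢ| = 0.1838 + 0.3455 + 0.0144 + 0.4576 + 0.2815 = 1.2828
D = 1 − ½ × 1.2828 = 1 − 0.64140 = 0.35860
D = 0.35860 < 0.6 → No.

No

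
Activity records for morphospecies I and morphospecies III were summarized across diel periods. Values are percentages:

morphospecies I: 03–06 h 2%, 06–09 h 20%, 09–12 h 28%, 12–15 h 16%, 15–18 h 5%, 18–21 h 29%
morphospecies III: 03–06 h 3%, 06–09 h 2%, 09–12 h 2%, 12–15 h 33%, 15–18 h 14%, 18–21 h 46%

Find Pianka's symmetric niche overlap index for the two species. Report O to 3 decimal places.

Convert percentages to proportions (divide by 100).
Σ p₁ᵢp₂ᵢ = 0.0006 + 0.0040 + 0.0056 + 0.0528 + 0.0070 + 0.1334 = 0.2034
Σp_1ᵢ² = 0.02² + 0.20² + 0.28² + 0.16² + 0.05² + 0.29² = 0.0004 + 0.0400 + 0.0784 + 0.0256 + 0.0025 + 0.0841 = 0.2310
Σp_2ᵢ² = 0.03² + 0.02² + 0.02² + 0.33² + 0.14² + 0.46² = 0.0009 + 0.0004 + 0.0004 + 0.1089 + 0.0196 + 0.2116 = 0.3418
O = 0.2034 / √(0.2310 × 0.3418) = 0.2034 / 0.280991 = 0.72387

0.724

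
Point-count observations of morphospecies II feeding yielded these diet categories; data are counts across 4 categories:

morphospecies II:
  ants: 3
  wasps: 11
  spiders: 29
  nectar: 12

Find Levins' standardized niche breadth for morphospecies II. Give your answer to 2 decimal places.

Proportions for morphospecies II (n=55): 3/55=0.0545, 11/55=0.2000, 29/55=0.5273, 12/55=0.2182
Σpᵢ² = 0.0545² + 0.2000² + 0.5273² + 0.2182² = 0.002970 + 0.040000 + 0.278045 + 0.047611 = 0.368626
B = 1 / 0.368626 = 2.7128
Bₛ = (B − 1)/(n − 1) = (2.7128 − 1)/(4 − 1) = 1.7128/3 = 0.5709

0.57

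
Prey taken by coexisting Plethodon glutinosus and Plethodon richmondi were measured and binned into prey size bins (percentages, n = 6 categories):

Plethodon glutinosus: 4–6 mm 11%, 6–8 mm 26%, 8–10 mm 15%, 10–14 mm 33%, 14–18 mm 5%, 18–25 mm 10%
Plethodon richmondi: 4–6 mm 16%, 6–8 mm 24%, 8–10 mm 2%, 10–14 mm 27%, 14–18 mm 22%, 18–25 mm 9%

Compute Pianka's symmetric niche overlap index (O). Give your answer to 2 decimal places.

0.88

Convert percentages to proportions (divide by 100).
Σ p₁ᵢp₂ᵢ = 0.0176 + 0.0624 + 0.0030 + 0.0891 + 0.0110 + 0.0090 = 0.1921
Σp_1ᵢ² = 0.11² + 0.26² + 0.15² + 0.33² + 0.05² + 0.10² = 0.0121 + 0.0676 + 0.0225 + 0.1089 + 0.0025 + 0.0100 = 0.2236
Σp_2ᵢ² = 0.16² + 0.24² + 0.02² + 0.27² + 0.22² + 0.09² = 0.0256 + 0.0576 + 0.0004 + 0.0729 + 0.0484 + 0.0081 = 0.2130
O = 0.1921 / √(0.2236 × 0.2130) = 0.1921 / 0.21824 = 0.8802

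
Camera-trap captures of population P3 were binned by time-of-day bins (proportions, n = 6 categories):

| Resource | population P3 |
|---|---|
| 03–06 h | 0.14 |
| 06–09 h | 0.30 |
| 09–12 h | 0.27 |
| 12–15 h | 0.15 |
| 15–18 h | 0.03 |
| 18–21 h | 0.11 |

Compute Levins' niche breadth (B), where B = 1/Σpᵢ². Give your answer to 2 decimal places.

4.59

Σpᵢ² = 0.14² + 0.30² + 0.27² + 0.15² + 0.03² + 0.11² = 0.0196 + 0.0900 + 0.0729 + 0.0225 + 0.0009 + 0.0121 = 0.2180
B = 1 / 0.2180 = 4.5872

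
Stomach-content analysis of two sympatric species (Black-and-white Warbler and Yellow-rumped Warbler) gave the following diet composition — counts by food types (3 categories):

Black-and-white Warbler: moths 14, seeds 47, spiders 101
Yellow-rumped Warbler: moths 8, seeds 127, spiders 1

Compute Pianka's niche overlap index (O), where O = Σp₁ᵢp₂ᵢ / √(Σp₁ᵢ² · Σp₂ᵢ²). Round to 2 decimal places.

0.43

Proportions for Black-and-white Warbler (n=162): 14/162=0.0864, 47/162=0.2901, 101/162=0.6235
Proportions for Yellow-rumped Warbler (n=136): 8/136=0.0588, 127/136=0.9338, 1/136=0.0074
Σ p₁ᵢp₂ᵢ = 0.005080 + 0.270895 + 0.004614 = 0.280589
Σp_1ᵢ² = 0.0864² + 0.2901² + 0.6235² = 0.007465 + 0.084158 + 0.388752 = 0.480375
Σp_2ᵢ² = 0.0588² + 0.9338² + 0.0074² = 0.003457 + 0.871982 + 0.000055 = 0.875494
O = 0.280589 / √(0.480375 × 0.875494) = 0.280589 / 0.6485102 = 0.4327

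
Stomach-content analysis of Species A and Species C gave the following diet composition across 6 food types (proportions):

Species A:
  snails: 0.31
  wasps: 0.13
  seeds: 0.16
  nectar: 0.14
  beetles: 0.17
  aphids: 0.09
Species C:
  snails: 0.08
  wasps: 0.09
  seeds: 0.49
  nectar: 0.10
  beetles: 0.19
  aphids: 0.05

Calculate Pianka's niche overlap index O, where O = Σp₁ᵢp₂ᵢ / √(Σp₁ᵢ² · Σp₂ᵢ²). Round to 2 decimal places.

0.68

Σ p₁ᵢp₂ᵢ = 0.0248 + 0.0117 + 0.0784 + 0.0140 + 0.0323 + 0.0045 = 0.1657
Σp_1ᵢ² = 0.31² + 0.13² + 0.16² + 0.14² + 0.17² + 0.09² = 0.0961 + 0.0169 + 0.0256 + 0.0196 + 0.0289 + 0.0081 = 0.1952
Σp_2ᵢ² = 0.08² + 0.09² + 0.49² + 0.10² + 0.19² + 0.05² = 0.0064 + 0.0081 + 0.2401 + 0.0100 + 0.0361 + 0.0025 = 0.3032
O = 0.1657 / √(0.1952 × 0.3032) = 0.1657 / 0.24328 = 0.6811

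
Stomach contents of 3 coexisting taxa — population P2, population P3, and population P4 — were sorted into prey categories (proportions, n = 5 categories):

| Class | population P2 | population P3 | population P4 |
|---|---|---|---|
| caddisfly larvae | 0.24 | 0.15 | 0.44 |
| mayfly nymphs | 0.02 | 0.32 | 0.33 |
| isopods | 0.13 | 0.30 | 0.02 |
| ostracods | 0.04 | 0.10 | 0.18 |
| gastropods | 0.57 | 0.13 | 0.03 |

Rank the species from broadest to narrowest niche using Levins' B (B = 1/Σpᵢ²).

population P3 > population P4 > population P2

Σp_P2ᵢ² = 0.24² + 0.02² + 0.13² + 0.04² + 0.57² = 0.0576 + 0.0004 + 0.0169 + 0.0016 + 0.3249 = 0.4014
B_P2 = 1 / 0.4014 = 2.4913
Σp_P3ᵢ² = 0.15² + 0.32² + 0.30² + 0.10² + 0.13² = 0.0225 + 0.1024 + 0.0900 + 0.0100 + 0.0169 = 0.2418
B_P3 = 1 / 0.2418 = 4.1356
Σp_P4ᵢ² = 0.44² + 0.33² + 0.02² + 0.18² + 0.03² = 0.1936 + 0.1089 + 0.0004 + 0.0324 + 0.0009 = 0.3362
B_P4 = 1 / 0.3362 = 2.9744
Ranking by B (broadest → narrowest): population P3 (4.14) > population P4 (2.97) > population P2 (2.49)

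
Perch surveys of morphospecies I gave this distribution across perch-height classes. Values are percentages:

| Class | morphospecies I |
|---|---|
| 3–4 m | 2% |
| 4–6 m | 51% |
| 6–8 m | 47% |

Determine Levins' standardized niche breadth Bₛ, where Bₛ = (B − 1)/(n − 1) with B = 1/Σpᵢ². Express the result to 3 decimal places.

Convert percentages to proportions (divide by 100).
Σpᵢ² = 0.02² + 0.51² + 0.47² = 0.0004 + 0.2601 + 0.2209 = 0.4814
B = 1 / 0.4814 = 2.07727
Bₛ = (B − 1)/(n − 1) = (2.07727 − 1)/(3 − 1) = 1.07727/2 = 0.53864

0.539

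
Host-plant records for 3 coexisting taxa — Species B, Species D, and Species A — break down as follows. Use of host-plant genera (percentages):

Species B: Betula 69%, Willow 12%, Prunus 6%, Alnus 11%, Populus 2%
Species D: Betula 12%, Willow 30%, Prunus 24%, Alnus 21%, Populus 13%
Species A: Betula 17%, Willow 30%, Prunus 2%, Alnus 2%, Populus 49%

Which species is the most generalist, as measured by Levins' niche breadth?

Species D

Convert percentages to proportions (divide by 100).
Σp_Bᵢ² = 0.69² + 0.12² + 0.06² + 0.11² + 0.02² = 0.4761 + 0.0144 + 0.0036 + 0.0121 + 0.0004 = 0.5066
B_B = 1 / 0.5066 = 1.9739
Σp_Dᵢ² = 0.12² + 0.30² + 0.24² + 0.21² + 0.13² = 0.0144 + 0.0900 + 0.0576 + 0.0441 + 0.0169 = 0.2230
B_D = 1 / 0.2230 = 4.4843
Σp_Aᵢ² = 0.17² + 0.30² + 0.02² + 0.02² + 0.49² = 0.0289 + 0.0900 + 0.0004 + 0.0004 + 0.2401 = 0.3598
B_A = 1 / 0.3598 = 2.7793
Highest B → broadest niche (most generalist): Species D (B = 4.48).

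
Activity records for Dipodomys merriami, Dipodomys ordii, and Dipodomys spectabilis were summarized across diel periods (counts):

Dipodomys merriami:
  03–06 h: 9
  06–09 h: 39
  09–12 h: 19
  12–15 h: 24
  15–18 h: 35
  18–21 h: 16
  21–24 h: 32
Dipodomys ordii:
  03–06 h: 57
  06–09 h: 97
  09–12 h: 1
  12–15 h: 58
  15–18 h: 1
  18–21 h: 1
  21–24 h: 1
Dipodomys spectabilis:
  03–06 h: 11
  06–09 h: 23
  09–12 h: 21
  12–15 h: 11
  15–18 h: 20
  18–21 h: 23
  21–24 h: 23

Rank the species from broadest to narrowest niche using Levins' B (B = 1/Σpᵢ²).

Dipodomys spectabilis > Dipodomys merriami > Dipodomys ordii

Proportions for Dipodomys merriami (n=174): 9/174=0.0517, 39/174=0.2241, 19/174=0.1092, 24/174=0.1379, 35/174=0.2011, 16/174=0.0920, 32/174=0.1839
Proportions for Dipodomys ordii (n=216): 57/216=0.2639, 97/216=0.4491, 1/216=0.0046, 58/216=0.2685, 1/216=0.0046, 1/216=0.0046, 1/216=0.0046
Proportions for Dipodomys spectabilis (n=132): 11/132=0.0833, 23/132=0.1742, 21/132=0.1591, 11/132=0.0833, 20/132=0.1515, 23/132=0.1742, 23/132=0.1742
Σp_merrᵢ² = 0.0517² + 0.2241² + 0.1092² + 0.1379² + 0.2011² + 0.0920² + 0.1839² = 0.002673 + 0.050221 + 0.011925 + 0.019016 + 0.040441 + 0.008464 + 0.033819 = 0.166559
B_merr = 1 / 0.166559 = 6.0039
Σp_ordiᵢ² = 0.2639² + 0.4491² + 0.0046² + 0.2685² + 0.0046² + 0.0046² + 0.0046² = 0.069643 + 0.201691 + 0.000021 + 0.072092 + 0.000021 + 0.000021 + 0.000021 = 0.343510
B_ordi = 1 / 0.343510 = 2.9111
Σp_specᵢ² = 0.0833² + 0.1742² + 0.1591² + 0.0833² + 0.1515² + 0.1742² + 0.1742² = 0.006939 + 0.030346 + 0.025313 + 0.006939 + 0.022952 + 0.030346 + 0.030346 = 0.153181
B_spec = 1 / 0.153181 = 6.5282
Ranking by B (broadest → narrowest): Dipodomys spectabilis (6.53) > Dipodomys merriami (6.00) > Dipodomys ordii (2.91)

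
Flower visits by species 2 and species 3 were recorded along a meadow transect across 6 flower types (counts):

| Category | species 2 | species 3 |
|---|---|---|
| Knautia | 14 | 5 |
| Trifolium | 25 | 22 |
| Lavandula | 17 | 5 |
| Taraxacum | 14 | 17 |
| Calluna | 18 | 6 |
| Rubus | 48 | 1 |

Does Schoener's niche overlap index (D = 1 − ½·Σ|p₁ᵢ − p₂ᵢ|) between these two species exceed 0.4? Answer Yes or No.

Yes

Proportions for species 2 (n=136): 14/136=0.1029, 25/136=0.1838, 17/136=0.1250, 14/136=0.1029, 18/136=0.1324, 48/136=0.3529
Proportions for species 3 (n=56): 5/56=0.0893, 22/56=0.3929, 5/56=0.0893, 17/56=0.3036, 6/56=0.1071, 1/56=0.0179
Σ|p₁ᵢ − p₂ᵢ| = 0.0136 + 0.2091 + 0.0357 + 0.2007 + 0.0253 + 0.3350 = 0.8194
D = 1 − ½ × 0.8194 = 1 − 0.40970 = 0.59030
D = 0.59030 > 0.4 → Yes.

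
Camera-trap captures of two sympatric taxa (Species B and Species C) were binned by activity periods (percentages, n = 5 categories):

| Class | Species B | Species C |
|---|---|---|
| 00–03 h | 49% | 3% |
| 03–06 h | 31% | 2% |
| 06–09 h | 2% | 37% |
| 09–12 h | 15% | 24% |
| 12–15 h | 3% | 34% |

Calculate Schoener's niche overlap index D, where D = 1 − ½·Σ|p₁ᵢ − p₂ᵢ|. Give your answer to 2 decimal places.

Convert percentages to proportions (divide by 100).
Σ|p₁ᵢ − p₂ᵢ| = 0.46 + 0.29 + 0.35 + 0.09 + 0.31 = 1.50
D = 1 − ½ × 1.50 = 1 − 0.750 = 0.2500

0.25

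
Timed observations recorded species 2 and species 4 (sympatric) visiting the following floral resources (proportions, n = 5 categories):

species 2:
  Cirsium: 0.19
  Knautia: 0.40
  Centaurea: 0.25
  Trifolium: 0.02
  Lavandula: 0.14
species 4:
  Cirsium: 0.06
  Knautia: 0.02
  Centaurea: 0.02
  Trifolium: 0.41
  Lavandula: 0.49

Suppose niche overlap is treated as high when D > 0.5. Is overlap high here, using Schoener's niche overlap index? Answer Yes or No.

No

Σ|p₁ᵢ − p₂ᵢ| = 0.13 + 0.38 + 0.23 + 0.39 + 0.35 = 1.48
D = 1 − ½ × 1.48 = 1 − 0.740 = 0.2600
D = 0.2600 < 0.5 → No.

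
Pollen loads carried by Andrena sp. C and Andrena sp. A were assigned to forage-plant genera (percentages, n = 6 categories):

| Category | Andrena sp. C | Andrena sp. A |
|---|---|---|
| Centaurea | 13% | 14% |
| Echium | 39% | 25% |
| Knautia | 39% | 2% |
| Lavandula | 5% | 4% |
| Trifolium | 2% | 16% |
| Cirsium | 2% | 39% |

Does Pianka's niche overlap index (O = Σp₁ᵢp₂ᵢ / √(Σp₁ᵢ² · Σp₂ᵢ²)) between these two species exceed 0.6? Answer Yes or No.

No

Convert percentages to proportions (divide by 100).
Σ p₁ᵢp₂ᵢ = 0.0182 + 0.0975 + 0.0078 + 0.0020 + 0.0032 + 0.0078 = 0.1365
Σp_1ᵢ² = 0.13² + 0.39² + 0.39² + 0.05² + 0.02² + 0.02² = 0.0169 + 0.1521 + 0.1521 + 0.0025 + 0.0004 + 0.0004 = 0.3244
Σp_2ᵢ² = 0.14² + 0.25² + 0.02² + 0.04² + 0.16² + 0.39² = 0.0196 + 0.0625 + 0.0004 + 0.0016 + 0.0256 + 0.1521 = 0.2618
O = 0.1365 / √(0.3244 × 0.2618) = 0.1365 / 0.29142 = 0.4684
O = 0.4684 < 0.6 → No.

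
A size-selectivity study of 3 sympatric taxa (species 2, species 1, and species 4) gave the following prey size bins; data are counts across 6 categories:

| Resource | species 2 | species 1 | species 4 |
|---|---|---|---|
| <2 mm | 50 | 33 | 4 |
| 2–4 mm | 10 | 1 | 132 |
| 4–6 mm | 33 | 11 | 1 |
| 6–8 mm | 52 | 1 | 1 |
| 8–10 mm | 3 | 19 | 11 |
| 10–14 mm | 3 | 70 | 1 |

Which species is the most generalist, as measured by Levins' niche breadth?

Proportions for species 2 (n=151): 50/151=0.3311, 10/151=0.0662, 33/151=0.2185, 52/151=0.3444, 3/151=0.0199, 3/151=0.0199
Proportions for species 1 (n=135): 33/135=0.2444, 1/135=0.0074, 11/135=0.0815, 1/135=0.0074, 19/135=0.1407, 70/135=0.5185
Proportions for species 4 (n=150): 4/150=0.0267, 132/150=0.8800, 1/150=0.0067, 1/150=0.0067, 11/150=0.0733, 1/150=0.0067
Σp_2ᵢ² = 0.3311² + 0.0662² + 0.2185² + 0.3444² + 0.0199² + 0.0199² = 0.109627 + 0.004382 + 0.047742 + 0.118611 + 0.000396 + 0.000396 = 0.281154
B_2 = 1 / 0.281154 = 3.5568
Σp_1ᵢ² = 0.2444² + 0.0074² + 0.0815² + 0.0074² + 0.1407² + 0.5185² = 0.059731 + 0.000055 + 0.006642 + 0.000055 + 0.019796 + 0.268842 = 0.355121
B_1 = 1 / 0.355121 = 2.8159
Σp_4ᵢ² = 0.0267² + 0.8800² + 0.0067² + 0.0067² + 0.0733² + 0.0067² = 0.000713 + 0.774400 + 0.000045 + 0.000045 + 0.005373 + 0.000045 = 0.780621
B_4 = 1 / 0.780621 = 1.2810
Highest B → broadest niche (most generalist): species 2 (B = 3.56).

species 2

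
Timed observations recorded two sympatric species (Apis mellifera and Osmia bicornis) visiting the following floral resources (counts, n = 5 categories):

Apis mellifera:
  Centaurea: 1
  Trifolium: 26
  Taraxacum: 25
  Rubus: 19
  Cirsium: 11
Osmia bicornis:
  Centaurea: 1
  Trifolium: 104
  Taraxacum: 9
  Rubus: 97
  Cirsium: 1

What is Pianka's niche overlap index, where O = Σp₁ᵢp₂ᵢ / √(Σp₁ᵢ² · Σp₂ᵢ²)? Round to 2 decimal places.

Proportions for Apis mellifera (n=82): 1/82=0.0122, 26/82=0.3171, 25/82=0.3049, 19/82=0.2317, 11/82=0.1341
Proportions for Osmia bicornis (n=212): 1/212=0.0047, 104/212=0.4906, 9/212=0.0425, 97/212=0.4575, 1/212=0.0047
Σ p₁ᵢp₂ᵢ = 0.000057 + 0.155569 + 0.012958 + 0.106003 + 0.000630 = 0.275217
Σp_1ᵢ² = 0.0122² + 0.3171² + 0.3049² + 0.2317² + 0.1341² = 0.000149 + 0.100552 + 0.092964 + 0.053685 + 0.017983 = 0.265333
Σp_2ᵢ² = 0.0047² + 0.4906² + 0.0425² + 0.4575² + 0.0047² = 0.000022 + 0.240688 + 0.001806 + 0.209306 + 0.000022 = 0.451844
O = 0.275217 / √(0.265333 × 0.451844) = 0.275217 / 0.3462501 = 0.7949

0.79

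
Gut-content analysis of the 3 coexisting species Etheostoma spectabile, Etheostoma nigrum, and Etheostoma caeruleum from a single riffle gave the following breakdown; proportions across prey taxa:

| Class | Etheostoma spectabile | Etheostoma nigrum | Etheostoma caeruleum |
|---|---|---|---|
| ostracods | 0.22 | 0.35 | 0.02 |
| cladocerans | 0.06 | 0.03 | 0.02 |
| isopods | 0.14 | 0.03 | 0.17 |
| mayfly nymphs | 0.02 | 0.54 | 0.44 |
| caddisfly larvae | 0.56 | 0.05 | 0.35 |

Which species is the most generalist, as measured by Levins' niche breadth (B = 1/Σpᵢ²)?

Σp_specᵢ² = 0.22² + 0.06² + 0.14² + 0.02² + 0.56² = 0.0484 + 0.0036 + 0.0196 + 0.0004 + 0.3136 = 0.3856
B_spec = 1 / 0.3856 = 2.5934
Σp_nigrᵢ² = 0.35² + 0.03² + 0.03² + 0.54² + 0.05² = 0.1225 + 0.0009 + 0.0009 + 0.2916 + 0.0025 = 0.4184
B_nigr = 1 / 0.4184 = 2.3901
Σp_caerᵢ² = 0.02² + 0.02² + 0.17² + 0.44² + 0.35² = 0.0004 + 0.0004 + 0.0289 + 0.1936 + 0.1225 = 0.3458
B_caer = 1 / 0.3458 = 2.8918
Highest B → broadest niche (most generalist): Etheostoma caeruleum (B = 2.89).

Etheostoma caeruleum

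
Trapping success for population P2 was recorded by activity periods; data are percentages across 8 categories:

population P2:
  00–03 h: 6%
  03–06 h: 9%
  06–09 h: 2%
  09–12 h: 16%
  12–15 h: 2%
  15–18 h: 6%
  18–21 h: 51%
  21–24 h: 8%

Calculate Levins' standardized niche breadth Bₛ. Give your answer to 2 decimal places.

Convert percentages to proportions (divide by 100).
Σpᵢ² = 0.06² + 0.09² + 0.02² + 0.16² + 0.02² + 0.06² + 0.51² + 0.08² = 0.0036 + 0.0081 + 0.0004 + 0.0256 + 0.0004 + 0.0036 + 0.2601 + 0.0064 = 0.3082
B = 1 / 0.3082 = 3.2446
Bₛ = (B − 1)/(n − 1) = (3.2446 − 1)/(8 − 1) = 2.2446/7 = 0.3207

0.32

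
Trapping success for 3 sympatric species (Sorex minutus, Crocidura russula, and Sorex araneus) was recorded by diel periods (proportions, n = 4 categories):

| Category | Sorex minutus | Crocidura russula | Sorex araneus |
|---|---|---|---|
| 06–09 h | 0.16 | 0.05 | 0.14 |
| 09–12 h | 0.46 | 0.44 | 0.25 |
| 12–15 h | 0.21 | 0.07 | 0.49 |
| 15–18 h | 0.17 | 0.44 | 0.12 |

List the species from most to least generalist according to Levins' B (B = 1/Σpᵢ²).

Σp_minuᵢ² = 0.16² + 0.46² + 0.21² + 0.17² = 0.0256 + 0.2116 + 0.0441 + 0.0289 = 0.3102
B_minu = 1 / 0.3102 = 3.2237
Σp_russᵢ² = 0.05² + 0.44² + 0.07² + 0.44² = 0.0025 + 0.1936 + 0.0049 + 0.1936 = 0.3946
B_russ = 1 / 0.3946 = 2.5342
Σp_aranᵢ² = 0.14² + 0.25² + 0.49² + 0.12² = 0.0196 + 0.0625 + 0.2401 + 0.0144 = 0.3366
B_aran = 1 / 0.3366 = 2.9709
Ranking by B (broadest → narrowest): Sorex minutus (3.22) > Sorex araneus (2.97) > Crocidura russula (2.53)

Sorex minutus > Sorex araneus > Crocidura russula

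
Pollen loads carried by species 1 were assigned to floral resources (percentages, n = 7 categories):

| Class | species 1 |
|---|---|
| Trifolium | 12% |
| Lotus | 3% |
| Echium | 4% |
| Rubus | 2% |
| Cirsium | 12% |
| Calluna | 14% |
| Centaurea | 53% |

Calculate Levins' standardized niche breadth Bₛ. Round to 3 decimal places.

Convert percentages to proportions (divide by 100).
Σpᵢ² = 0.12² + 0.03² + 0.04² + 0.02² + 0.12² + 0.14² + 0.53² = 0.0144 + 0.0009 + 0.0016 + 0.0004 + 0.0144 + 0.0196 + 0.2809 = 0.3322
B = 1 / 0.3322 = 3.01023
Bₛ = (B − 1)/(n − 1) = (3.01023 − 1)/(7 − 1) = 2.01023/6 = 0.33504

0.335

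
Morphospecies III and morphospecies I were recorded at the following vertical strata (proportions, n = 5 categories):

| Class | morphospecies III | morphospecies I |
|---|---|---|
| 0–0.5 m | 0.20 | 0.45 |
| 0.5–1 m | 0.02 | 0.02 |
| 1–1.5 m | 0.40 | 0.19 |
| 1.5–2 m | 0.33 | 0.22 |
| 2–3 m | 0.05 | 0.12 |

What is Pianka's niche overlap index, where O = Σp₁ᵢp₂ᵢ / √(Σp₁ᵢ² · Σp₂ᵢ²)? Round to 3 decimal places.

0.799

Σ p₁ᵢp₂ᵢ = 0.0900 + 0.0004 + 0.0760 + 0.0726 + 0.0060 = 0.2450
Σp_1ᵢ² = 0.20² + 0.02² + 0.40² + 0.33² + 0.05² = 0.0400 + 0.0004 + 0.1600 + 0.1089 + 0.0025 = 0.3118
Σp_2ᵢ² = 0.45² + 0.02² + 0.19² + 0.22² + 0.12² = 0.2025 + 0.0004 + 0.0361 + 0.0484 + 0.0144 = 0.3018
O = 0.2450 / √(0.3118 × 0.3018) = 0.2450 / 0.306759 = 0.79867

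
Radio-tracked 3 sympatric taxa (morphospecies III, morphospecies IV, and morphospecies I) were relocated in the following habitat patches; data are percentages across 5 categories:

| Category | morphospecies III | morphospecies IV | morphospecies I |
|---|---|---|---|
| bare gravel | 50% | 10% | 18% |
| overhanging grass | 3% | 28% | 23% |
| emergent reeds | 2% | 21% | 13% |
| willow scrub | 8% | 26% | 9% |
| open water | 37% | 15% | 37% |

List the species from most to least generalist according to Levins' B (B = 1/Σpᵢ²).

Convert percentages to proportions (divide by 100).
Σp_IIIᵢ² = 0.50² + 0.03² + 0.02² + 0.08² + 0.37² = 0.2500 + 0.0009 + 0.0004 + 0.0064 + 0.1369 = 0.3946
B_III = 1 / 0.3946 = 2.5342
Σp_IVᵢ² = 0.10² + 0.28² + 0.21² + 0.26² + 0.15² = 0.0100 + 0.0784 + 0.0441 + 0.0676 + 0.0225 = 0.2226
B_IV = 1 / 0.2226 = 4.4924
Σp_Iᵢ² = 0.18² + 0.23² + 0.13² + 0.09² + 0.37² = 0.0324 + 0.0529 + 0.0169 + 0.0081 + 0.1369 = 0.2472
B_I = 1 / 0.2472 = 4.0453
Ranking by B (broadest → narrowest): morphospecies IV (4.49) > morphospecies I (4.05) > morphospecies III (2.53)

morphospecies IV > morphospecies I > morphospecies III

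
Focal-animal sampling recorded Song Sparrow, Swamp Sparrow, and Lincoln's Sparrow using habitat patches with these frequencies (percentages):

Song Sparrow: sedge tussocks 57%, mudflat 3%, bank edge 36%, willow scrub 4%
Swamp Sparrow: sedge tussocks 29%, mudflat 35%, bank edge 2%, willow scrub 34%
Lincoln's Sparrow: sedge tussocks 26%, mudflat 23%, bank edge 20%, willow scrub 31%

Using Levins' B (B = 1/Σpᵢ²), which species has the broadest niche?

Convert percentages to proportions (divide by 100).
Σp_Songᵢ² = 0.57² + 0.03² + 0.36² + 0.04² = 0.3249 + 0.0009 + 0.1296 + 0.0016 = 0.4570
B_Song = 1 / 0.4570 = 2.1882
Σp_Swamᵢ² = 0.29² + 0.35² + 0.02² + 0.34² = 0.0841 + 0.1225 + 0.0004 + 0.1156 = 0.3226
B_Swam = 1 / 0.3226 = 3.0998
Σp_Lincᵢ² = 0.26² + 0.23² + 0.20² + 0.31² = 0.0676 + 0.0529 + 0.0400 + 0.0961 = 0.2566
B_Linc = 1 / 0.2566 = 3.8971
Highest B → broadest niche (most generalist): Lincoln's Sparrow (B = 3.90).

Lincoln's Sparrow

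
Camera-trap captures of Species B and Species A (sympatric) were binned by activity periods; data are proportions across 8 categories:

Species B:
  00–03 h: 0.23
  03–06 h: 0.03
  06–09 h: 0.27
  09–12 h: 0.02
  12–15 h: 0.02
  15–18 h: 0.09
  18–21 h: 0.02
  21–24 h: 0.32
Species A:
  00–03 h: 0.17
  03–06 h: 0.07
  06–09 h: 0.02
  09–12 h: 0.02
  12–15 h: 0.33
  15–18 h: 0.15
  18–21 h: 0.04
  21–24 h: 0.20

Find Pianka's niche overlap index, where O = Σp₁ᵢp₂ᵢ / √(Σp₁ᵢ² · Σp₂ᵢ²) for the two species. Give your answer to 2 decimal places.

Σ p₁ᵢp₂ᵢ = 0.0391 + 0.0021 + 0.0054 + 0.0004 + 0.0066 + 0.0135 + 0.0008 + 0.0640 = 0.1319
Σp_1ᵢ² = 0.23² + 0.03² + 0.27² + 0.02² + 0.02² + 0.09² + 0.02² + 0.32² = 0.0529 + 0.0009 + 0.0729 + 0.0004 + 0.0004 + 0.0081 + 0.0004 + 0.1024 = 0.2384
Σp_2ᵢ² = 0.17² + 0.07² + 0.02² + 0.02² + 0.33² + 0.15² + 0.04² + 0.20² = 0.0289 + 0.0049 + 0.0004 + 0.0004 + 0.1089 + 0.0225 + 0.0016 + 0.0400 = 0.2076
O = 0.1319 / √(0.2384 × 0.2076) = 0.1319 / 0.22247 = 0.5929

0.59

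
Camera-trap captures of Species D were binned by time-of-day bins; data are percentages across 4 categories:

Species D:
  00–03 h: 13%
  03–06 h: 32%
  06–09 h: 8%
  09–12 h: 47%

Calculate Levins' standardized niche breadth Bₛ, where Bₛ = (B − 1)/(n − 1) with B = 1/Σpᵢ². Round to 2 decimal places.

Convert percentages to proportions (divide by 100).
Σpᵢ² = 0.13² + 0.32² + 0.08² + 0.47² = 0.0169 + 0.1024 + 0.0064 + 0.2209 = 0.3466
B = 1 / 0.3466 = 2.8852
Bₛ = (B − 1)/(n − 1) = (2.8852 − 1)/(4 − 1) = 1.8852/3 = 0.6284

0.63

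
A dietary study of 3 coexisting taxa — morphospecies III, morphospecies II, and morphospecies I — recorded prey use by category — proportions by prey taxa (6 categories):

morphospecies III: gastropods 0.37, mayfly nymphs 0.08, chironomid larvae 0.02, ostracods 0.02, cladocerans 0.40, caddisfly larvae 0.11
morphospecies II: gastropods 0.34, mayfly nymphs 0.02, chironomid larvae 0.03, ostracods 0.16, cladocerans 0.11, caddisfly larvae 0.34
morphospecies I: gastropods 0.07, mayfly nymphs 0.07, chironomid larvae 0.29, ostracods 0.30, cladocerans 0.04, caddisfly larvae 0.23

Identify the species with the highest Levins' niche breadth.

Σp_IIIᵢ² = 0.37² + 0.08² + 0.02² + 0.02² + 0.40² + 0.11² = 0.1369 + 0.0064 + 0.0004 + 0.0004 + 0.1600 + 0.0121 = 0.3162
B_III = 1 / 0.3162 = 3.1626
Σp_IIᵢ² = 0.34² + 0.02² + 0.03² + 0.16² + 0.11² + 0.34² = 0.1156 + 0.0004 + 0.0009 + 0.0256 + 0.0121 + 0.1156 = 0.2702
B_II = 1 / 0.2702 = 3.7010
Σp_Iᵢ² = 0.07² + 0.07² + 0.29² + 0.30² + 0.04² + 0.23² = 0.0049 + 0.0049 + 0.0841 + 0.0900 + 0.0016 + 0.0529 = 0.2384
B_I = 1 / 0.2384 = 4.1946
Highest B → broadest niche (most generalist): morphospecies I (B = 4.19).

morphospecies I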